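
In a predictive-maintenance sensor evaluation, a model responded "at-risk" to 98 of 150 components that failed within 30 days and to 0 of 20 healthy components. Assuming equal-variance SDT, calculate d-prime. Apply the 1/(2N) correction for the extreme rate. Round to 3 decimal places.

d-prime = 2.354

The false-alarm rate is 0/20 = 0, so apply the 1/(2N) correction: FA → 1/(2·20) = 0.02500.
z(H) = z(0.65333) = 0.3943
z(FA) = z(0.02500) = -1.9600
d' = 0.3943 − (-1.9600) = 2.3543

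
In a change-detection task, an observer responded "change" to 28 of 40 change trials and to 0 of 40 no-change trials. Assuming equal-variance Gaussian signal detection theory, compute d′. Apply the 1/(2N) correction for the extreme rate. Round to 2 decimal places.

The false-alarm rate is 0/40 = 0, so apply the 1/(2N) correction: FA → 1/(2·40) = 0.01250.
z(H) = z(0.70000) = 0.524
z(FA) = z(0.01250) = -2.241
d' = 0.524 − (-2.241) = 2.765

d′ = 2.77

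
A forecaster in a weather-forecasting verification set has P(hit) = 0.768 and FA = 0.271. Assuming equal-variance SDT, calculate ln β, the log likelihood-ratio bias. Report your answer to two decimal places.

z(H) = z(0.768) = 0.732
z(FA) = z(0.271) = -0.610
ln β = −½·[z(H)² − z(FA)²] = −0.5 × (0.536 − 0.372) = -0.082

ln β = -0.08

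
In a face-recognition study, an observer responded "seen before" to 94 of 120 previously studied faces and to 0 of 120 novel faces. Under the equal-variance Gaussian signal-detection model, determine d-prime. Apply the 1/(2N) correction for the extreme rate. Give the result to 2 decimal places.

d-prime = 3.42

The false-alarm rate is 0/120 = 0, so apply the 1/(2N) correction: FA → 1/(2·120) = 0.00417.
z(H) = z(0.78333) = 0.783
z(FA) = z(0.00417) = -2.638
d' = 0.783 − (-2.638) = 3.421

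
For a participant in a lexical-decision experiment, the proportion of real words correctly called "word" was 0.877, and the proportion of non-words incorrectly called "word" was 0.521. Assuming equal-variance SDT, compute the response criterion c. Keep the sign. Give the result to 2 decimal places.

z(H) = z(0.877) = 1.160
z(FA) = z(0.521) = 0.053
c = −½·[z(H) + z(FA)] = −0.5 × (1.160 + 0.053) = -0.6065
c < 0: the participant has a liberal response bias.

c = -0.61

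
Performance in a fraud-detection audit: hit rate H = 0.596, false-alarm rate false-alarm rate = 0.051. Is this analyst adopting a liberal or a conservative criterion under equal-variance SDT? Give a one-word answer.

conservative

z(H) = 0.243, z(FA) = -1.635
c = −½·(z(H) + z(FA)) = 0.696
c > 0 → conservative criterion (biased toward responding “no”).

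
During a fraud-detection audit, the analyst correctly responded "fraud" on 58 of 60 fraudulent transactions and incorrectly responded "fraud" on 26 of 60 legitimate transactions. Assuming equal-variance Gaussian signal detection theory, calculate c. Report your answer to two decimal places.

c = -0.83

H = 58/60 = 0.9667
FA = 26/60 = 0.4333
Φ⁻¹(H) = 1.8344
Φ⁻¹(FA) = -0.1680
c = −½·[z(H) + z(FA)] = −0.5 × (1.8344 + (-0.1680)) = -0.8332
c < 0: the analyst has a liberal response bias.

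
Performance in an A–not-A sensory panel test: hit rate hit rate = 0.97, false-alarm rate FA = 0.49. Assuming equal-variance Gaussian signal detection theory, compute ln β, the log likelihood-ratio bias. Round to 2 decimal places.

ln β = -1.77

z(H) = z(0.97) = 1.881
z(FA) = z(0.49) = -0.025
ln β = −½·[z(H)² − z(FA)²] = −0.5 × (3.538 − 0.001) = -1.7685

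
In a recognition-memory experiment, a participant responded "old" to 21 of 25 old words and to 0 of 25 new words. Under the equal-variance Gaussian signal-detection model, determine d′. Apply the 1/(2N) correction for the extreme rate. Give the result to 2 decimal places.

d′ = 3.05

The false-alarm rate is 0/25 = 0, so apply the 1/(2N) correction: FA → 1/(2·25) = 0.02000.
z(H) = z(0.84000) = 0.994
z(FA) = z(0.02000) = -2.054
d' = 0.994 − (-2.054) = 3.048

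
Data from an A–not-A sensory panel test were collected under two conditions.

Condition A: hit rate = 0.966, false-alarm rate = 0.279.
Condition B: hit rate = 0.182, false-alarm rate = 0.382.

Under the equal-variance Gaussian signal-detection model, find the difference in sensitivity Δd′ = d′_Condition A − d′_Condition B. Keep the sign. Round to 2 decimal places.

Condition A: z(0.966) = 1.825, z(0.279) = -0.586, d' = 2.411
Condition B: z(0.182) = -0.908, z(0.382) = -0.300, d' = -0.608
Δd' = d'_Condition A − d'_Condition B = 2.411 − (-0.608) = 3.019
Condition A has the higher sensitivity.

Δd′ = 3.02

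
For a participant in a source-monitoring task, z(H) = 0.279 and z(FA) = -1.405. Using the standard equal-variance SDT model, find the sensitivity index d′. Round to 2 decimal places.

d' = z(H) − z(FA) = 0.279 − (-1.405) = 1.684

d′ = 1.68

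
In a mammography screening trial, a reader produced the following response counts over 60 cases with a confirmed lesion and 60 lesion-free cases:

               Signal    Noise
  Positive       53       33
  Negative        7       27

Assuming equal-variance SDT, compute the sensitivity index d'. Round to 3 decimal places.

H = 53/60 = 0.8833
FA = 33/60 = 0.5500
z(H) = 1.1916
z(FA) = 0.1257
d' = z(H) − z(FA) = 1.1916 − 0.1257 = 1.0659

d' = 1.066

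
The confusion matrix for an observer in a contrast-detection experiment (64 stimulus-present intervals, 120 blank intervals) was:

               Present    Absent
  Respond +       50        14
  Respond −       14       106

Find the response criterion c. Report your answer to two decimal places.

c = 0.21

H = 50/64 = 0.7812
FA = 14/120 = 0.1167
Φ⁻¹(H) = 0.776
Φ⁻¹(FA) = -1.192
c = −½·[z(H) + z(FA)] = −0.5 × (0.776 + (-1.192)) = 0.208
c > 0: the observer has a conservative response bias.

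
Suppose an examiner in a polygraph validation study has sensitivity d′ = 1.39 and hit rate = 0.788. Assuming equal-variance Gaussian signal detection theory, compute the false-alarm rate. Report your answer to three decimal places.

false-alarm rate = 0.277

z(hit rate) = z(0.788) = 0.7995
z(FA) = z(H) − d' = 0.7995 − 1.39 = -0.5905
false-alarm rate = Φ(-0.5905) = 0.2774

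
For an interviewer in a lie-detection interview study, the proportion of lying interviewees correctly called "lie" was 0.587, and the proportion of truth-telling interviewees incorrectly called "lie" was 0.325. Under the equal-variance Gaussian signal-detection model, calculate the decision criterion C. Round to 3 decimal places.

C = 0.117

z(H) = 0.2198
z(FA) = -0.4538
c = −½·[z(H) + z(FA)] = −0.5 × (0.2198 + (-0.4538)) = 0.1170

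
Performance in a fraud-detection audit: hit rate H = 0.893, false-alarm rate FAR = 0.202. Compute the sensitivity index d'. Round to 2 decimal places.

d' = 2.08

Φ⁻¹(0.893) = 1.2426, Φ⁻¹(0.202) = -0.8345
d' = z(H) − z(FA) = 1.2426 − (-0.8345) = 2.0771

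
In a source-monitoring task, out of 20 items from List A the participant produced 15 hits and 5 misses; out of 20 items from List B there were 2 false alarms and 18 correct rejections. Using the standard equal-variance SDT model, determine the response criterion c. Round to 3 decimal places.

c = 0.304

H = 15/20 = 0.7500
FA = 2/20 = 0.1000
Φ⁻¹(0.7500) = 0.6745, Φ⁻¹(0.1000) = -1.2816
c = −½·[z(H) + z(FA)] = −0.5 × (0.6745 + (-1.2816)) = 0.30355
c > 0: the participant has a conservative response bias.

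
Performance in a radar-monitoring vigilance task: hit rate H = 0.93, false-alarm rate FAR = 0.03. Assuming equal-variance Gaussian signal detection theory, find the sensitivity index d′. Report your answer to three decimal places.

d′ = 3.357

z(H) = z(0.93) = 1.4758
z(FA) = z(0.03) = -1.8808
d' = z(H) − z(FA) = 1.4758 − (-1.8808) = 3.3566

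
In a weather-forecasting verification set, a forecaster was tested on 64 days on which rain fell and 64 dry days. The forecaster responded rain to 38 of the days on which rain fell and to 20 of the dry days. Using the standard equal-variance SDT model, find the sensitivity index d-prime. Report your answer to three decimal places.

H = 38/64 = 0.5938
FA = 20/64 = 0.3125
z(0.5938) = 0.2373, z(0.3125) = -0.4888
d' = z(H) − z(FA) = 0.2373 − (-0.4888) = 0.7261

d-prime = 0.726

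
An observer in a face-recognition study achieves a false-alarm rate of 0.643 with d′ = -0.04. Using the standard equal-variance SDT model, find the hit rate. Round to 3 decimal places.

hit rate = 0.628

z(false-alarm rate) = z(0.643) = 0.3665
z(H) = z(FA) + d' = 0.3665 + (-0.04) = 0.3265
hit rate = Φ(0.3265) = 0.6280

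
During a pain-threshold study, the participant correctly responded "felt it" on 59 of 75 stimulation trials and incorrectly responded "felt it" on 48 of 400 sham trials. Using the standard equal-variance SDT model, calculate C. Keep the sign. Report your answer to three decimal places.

H = 59/75 = 0.7867
FA = 48/400 = 0.1200
z(0.7867) = 0.7950, z(0.1200) = -1.1750
c = −½·[z(H) + z(FA)] = −0.5 × (0.7950 + (-1.1750)) = 0.1900
c > 0: the participant has a conservative response bias.

C = 0.190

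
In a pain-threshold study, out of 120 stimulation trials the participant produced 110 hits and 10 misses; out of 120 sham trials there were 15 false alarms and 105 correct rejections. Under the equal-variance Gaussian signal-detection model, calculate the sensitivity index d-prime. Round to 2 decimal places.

H = 110/120 = 0.9167
FA = 15/120 = 0.1250
Φ⁻¹(H) = 1.3832
Φ⁻¹(FA) = -1.1503
d' = z(H) − z(FA) = 1.3832 − (-1.1503) = 2.5335

d-prime = 2.53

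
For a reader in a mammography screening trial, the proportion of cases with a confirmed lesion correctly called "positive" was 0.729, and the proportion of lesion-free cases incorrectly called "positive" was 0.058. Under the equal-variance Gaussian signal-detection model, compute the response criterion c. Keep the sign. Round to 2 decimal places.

z(0.729) = 0.6098, z(0.058) = -1.5718
c = −½·[z(H) + z(FA)] = −0.5 × (0.6098 + (-1.5718)) = 0.4810
c > 0: the reader has a conservative response bias.

c = 0.48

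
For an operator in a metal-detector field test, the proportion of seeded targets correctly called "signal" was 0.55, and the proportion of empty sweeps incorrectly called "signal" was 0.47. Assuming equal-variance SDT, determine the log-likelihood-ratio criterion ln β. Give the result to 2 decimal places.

Φ⁻¹(H) = 0.126
Φ⁻¹(FA) = -0.075
ln β = −½·[z(H)² − z(FA)²] = −0.5 × (0.016 − 0.006) = -0.005

ln β = -0.01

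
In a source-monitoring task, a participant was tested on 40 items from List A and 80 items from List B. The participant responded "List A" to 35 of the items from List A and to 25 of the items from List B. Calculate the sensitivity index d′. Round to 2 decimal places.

H = 35/40 = 0.8750
FA = 25/80 = 0.3125
z(H) = z(0.8750) = 1.1503
z(FA) = z(0.3125) = -0.4888
d' = z(H) − z(FA) = 1.1503 − (-0.4888) = 1.6391

d′ = 1.64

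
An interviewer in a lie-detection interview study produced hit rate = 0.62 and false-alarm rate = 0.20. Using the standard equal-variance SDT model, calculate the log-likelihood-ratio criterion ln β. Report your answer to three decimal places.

ln β = 0.308

z(0.62) = 0.3055, z(0.20) = -0.8416
ln β = −½·[z(H)² − z(FA)²] = −0.5 × (0.0933 − 0.7083) = 0.3075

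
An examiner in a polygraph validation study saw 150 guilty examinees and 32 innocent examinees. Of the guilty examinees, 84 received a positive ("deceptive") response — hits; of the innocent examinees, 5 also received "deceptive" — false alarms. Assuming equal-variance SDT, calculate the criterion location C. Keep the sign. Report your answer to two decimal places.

C = 0.43

H = 84/150 = 0.5600
FA = 5/32 = 0.1562
z(H) = 0.151
z(FA) = -1.010
c = −½·[z(H) + z(FA)] = −0.5 × (0.151 + (-1.010)) = 0.4295
c > 0: the examiner has a conservative response bias.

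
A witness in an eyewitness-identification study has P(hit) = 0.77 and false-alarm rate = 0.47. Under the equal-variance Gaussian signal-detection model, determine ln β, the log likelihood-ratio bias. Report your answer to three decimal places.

Φ⁻¹(H) = Φ⁻¹(0.77) = 0.7388
Φ⁻¹(FA) = Φ⁻¹(0.47) = -0.0753
ln β = −½·[z(H)² − z(FA)²] = −0.5 × (0.5458 − 0.0057) = -0.27005

ln β = -0.270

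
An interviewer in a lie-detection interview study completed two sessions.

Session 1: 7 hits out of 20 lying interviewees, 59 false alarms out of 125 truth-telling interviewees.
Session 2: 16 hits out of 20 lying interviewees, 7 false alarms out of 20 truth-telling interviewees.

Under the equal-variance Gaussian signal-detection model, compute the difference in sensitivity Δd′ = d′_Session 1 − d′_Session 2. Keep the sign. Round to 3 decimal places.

Δd′ = -1.542

Session 1: z(0.3500) = -0.3853, z(0.4720) = -0.0702, d' = -0.3151
Session 2: z(0.8000) = 0.8416, z(0.3500) = -0.3853, d' = 1.2269
Δd' = d'_Session 1 − d'_Session 2 = -0.3151 − 1.2269 = -1.5420
Session 2 has the higher sensitivity.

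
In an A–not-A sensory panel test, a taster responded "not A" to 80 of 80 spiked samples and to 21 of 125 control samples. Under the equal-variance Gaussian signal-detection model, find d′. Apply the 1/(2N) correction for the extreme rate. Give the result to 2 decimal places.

The hit rate is 80/80 = 1, so apply the 1/(2N) correction: H → 1 − 1/(2·80) = 0.99375.
z(H) = z(0.99375) = 2.498
z(FA) = z(0.16800) = -0.962
d' = 2.498 − (-0.962) = 3.460

d′ = 3.46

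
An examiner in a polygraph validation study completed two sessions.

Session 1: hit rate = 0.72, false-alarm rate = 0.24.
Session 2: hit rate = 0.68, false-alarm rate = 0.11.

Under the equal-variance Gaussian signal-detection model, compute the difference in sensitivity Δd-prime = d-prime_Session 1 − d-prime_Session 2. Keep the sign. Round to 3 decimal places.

Δd-prime = -0.405

Session 1: z(0.72) = 0.5828, z(0.24) = -0.7063, d' = 1.2891
Session 2: z(0.68) = 0.4677, z(0.11) = -1.2265, d' = 1.6942
Δd' = d'_Session 1 − d'_Session 2 = 1.2891 − 1.6942 = -0.4051
Session 2 has the higher sensitivity.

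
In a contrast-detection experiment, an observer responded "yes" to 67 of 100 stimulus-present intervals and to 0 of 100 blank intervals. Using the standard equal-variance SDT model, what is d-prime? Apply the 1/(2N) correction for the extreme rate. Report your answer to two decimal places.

d-prime = 3.02

The false-alarm rate is 0/100 = 0, so apply the 1/(2N) correction: FA → 1/(2·100) = 0.00500.
z(H) = z(0.67000) = 0.440
z(FA) = z(0.00500) = -2.576
d' = 0.440 − (-2.576) = 3.016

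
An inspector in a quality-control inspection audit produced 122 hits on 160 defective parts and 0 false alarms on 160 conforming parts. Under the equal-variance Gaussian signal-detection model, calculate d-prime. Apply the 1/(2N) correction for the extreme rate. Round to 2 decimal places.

The false-alarm rate is 0/160 = 0, so apply the 1/(2N) correction: FA → 1/(2·160) = 0.00313.
z(H) = z(0.76250) = 0.714
z(FA) = z(0.00313) = -2.734
d' = 0.714 − (-2.734) = 3.448

d-prime = 3.45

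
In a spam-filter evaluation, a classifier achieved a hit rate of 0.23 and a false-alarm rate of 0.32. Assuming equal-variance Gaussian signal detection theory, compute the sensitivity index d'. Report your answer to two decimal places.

Φ⁻¹(H) = Φ⁻¹(0.23) = -0.7388
Φ⁻¹(FA) = Φ⁻¹(0.32) = -0.4677
d' = z(H) − z(FA) = -0.7388 − (-0.4677) = -0.2711

d' = -0.27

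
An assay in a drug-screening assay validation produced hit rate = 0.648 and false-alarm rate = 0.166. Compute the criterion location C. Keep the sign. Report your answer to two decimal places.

C = 0.30

Φ⁻¹(0.648) = 0.380, Φ⁻¹(0.166) = -0.970
c = −½·[z(H) + z(FA)] = −0.5 × (0.380 + (-0.970)) = 0.295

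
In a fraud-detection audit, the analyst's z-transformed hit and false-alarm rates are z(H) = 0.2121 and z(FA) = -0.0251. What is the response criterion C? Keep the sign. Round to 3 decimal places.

C = -0.094

c = −½·[z(H) + z(FA)] = −½·(0.2121 + (-0.0251)) = -0.0935
c < 0: the analyst has a liberal response bias.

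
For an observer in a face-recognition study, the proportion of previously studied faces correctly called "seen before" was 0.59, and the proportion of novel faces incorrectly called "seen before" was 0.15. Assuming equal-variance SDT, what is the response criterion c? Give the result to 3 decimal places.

z(H) = z(0.59) = 0.2275
z(FA) = z(0.15) = -1.0364
c = −½·[z(H) + z(FA)] = −0.5 × (0.2275 + (-1.0364)) = 0.40445

c = 0.404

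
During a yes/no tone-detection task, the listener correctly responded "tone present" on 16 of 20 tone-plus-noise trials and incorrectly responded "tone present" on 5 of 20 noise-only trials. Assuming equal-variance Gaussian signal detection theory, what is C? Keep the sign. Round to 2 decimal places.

H = 16/20 = 0.8000
FA = 5/20 = 0.2500
z(H) = z(0.8000) = 0.8416
z(FA) = z(0.2500) = -0.6745
c = −½·[z(H) + z(FA)] = −0.5 × (0.8416 + (-0.6745)) = -0.08355

C = -0.08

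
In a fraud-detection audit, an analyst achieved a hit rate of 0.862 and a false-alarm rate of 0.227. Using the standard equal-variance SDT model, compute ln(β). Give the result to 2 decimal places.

z(H) = z(0.862) = 1.089
z(FA) = z(0.227) = -0.749
ln β = −½·[z(H)² − z(FA)²] = −0.5 × (1.186 − 0.561) = -0.3125

ln β = -0.31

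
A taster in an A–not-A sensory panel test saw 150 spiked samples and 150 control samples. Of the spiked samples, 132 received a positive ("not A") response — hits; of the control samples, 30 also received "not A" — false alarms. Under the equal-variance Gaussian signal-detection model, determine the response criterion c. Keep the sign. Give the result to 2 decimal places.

c = -0.17

H = 132/150 = 0.8800
FA = 30/150 = 0.2000
z(H) = 1.175
z(FA) = -0.842
c = −½·[z(H) + z(FA)] = −0.5 × (1.175 + (-0.842)) = -0.1665
c < 0: the taster has a liberal response bias.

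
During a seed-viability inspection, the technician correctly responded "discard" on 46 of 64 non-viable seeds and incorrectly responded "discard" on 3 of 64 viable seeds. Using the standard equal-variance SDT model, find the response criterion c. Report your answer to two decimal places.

H = 46/64 = 0.7188
FA = 3/64 = 0.0469
z(H) = z(0.7188) = 0.579
z(FA) = z(0.0469) = -1.676
c = −½·[z(H) + z(FA)] = −0.5 × (0.579 + (-1.676)) = 0.5485

c = 0.55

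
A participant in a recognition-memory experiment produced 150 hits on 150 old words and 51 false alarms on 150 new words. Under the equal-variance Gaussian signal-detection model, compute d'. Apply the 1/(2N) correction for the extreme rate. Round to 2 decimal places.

d' = 3.13

The hit rate is 150/150 = 1, so apply the 1/(2N) correction: H → 1 − 1/(2·150) = 0.99667.
z(H) = z(0.99667) = 2.713
z(FA) = z(0.34000) = -0.412
d' = 2.713 − (-0.412) = 3.125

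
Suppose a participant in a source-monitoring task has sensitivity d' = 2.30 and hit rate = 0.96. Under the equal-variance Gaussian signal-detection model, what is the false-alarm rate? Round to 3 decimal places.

z(hit rate) = z(0.96) = 1.7507
z(FA) = z(H) − d' = 1.7507 − 2.30 = -0.5493
false-alarm rate = Φ(-0.5493) = 0.2914

false-alarm rate = 0.291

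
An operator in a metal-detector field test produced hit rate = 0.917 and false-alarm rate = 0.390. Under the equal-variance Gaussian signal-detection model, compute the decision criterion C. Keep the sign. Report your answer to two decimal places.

z(H) = z(0.917) = 1.385
z(FA) = z(0.390) = -0.279
c = −½·[z(H) + z(FA)] = −0.5 × (1.385 + (-0.279)) = -0.553

C = -0.55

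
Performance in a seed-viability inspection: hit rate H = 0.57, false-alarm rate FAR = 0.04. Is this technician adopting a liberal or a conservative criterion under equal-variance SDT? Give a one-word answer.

z(H) = 0.176, z(FA) = -1.751
c = −½·(z(H) + z(FA)) = 0.7875
c > 0 → conservative criterion (biased toward responding “no”).

conservative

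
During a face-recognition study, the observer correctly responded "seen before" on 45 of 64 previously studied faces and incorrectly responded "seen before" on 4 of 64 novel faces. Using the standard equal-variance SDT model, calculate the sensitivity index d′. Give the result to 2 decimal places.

d′ = 2.07

H = 45/64 = 0.7031
FA = 4/64 = 0.0625
z(H) = 0.5333
z(FA) = -1.5341
d' = z(H) − z(FA) = 0.5333 − (-1.5341) = 2.0674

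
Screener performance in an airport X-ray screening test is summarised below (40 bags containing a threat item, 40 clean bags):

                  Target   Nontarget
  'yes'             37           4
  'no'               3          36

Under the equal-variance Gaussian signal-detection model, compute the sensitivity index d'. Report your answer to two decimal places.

d' = 2.72

H = 37/40 = 0.9250
FA = 4/40 = 0.1000
Φ⁻¹(H) = 1.4395
Φ⁻¹(FA) = -1.2816
d' = z(H) − z(FA) = 1.4395 − (-1.2816) = 2.7211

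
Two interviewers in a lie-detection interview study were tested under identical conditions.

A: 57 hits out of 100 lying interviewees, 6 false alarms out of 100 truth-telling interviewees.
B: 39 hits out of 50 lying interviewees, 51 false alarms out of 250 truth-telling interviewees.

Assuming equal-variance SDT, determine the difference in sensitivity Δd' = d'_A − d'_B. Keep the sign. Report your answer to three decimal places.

Δd' = 0.132

A: z(0.5700) = 0.1764, z(0.0600) = -1.5548, d' = 1.7312
B: z(0.7800) = 0.7722, z(0.2040) = -0.8274, d' = 1.5996
Δd' = d'_A − d'_B = 1.7312 − 1.5996 = 0.1316
A has the higher sensitivity.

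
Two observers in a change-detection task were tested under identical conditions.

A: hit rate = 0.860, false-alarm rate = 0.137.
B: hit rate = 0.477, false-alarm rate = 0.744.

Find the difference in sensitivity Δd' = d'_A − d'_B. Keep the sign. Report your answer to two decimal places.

A: z(0.860) = 1.080, z(0.137) = -1.094, d' = 2.174
B: z(0.477) = -0.058, z(0.744) = 0.656, d' = -0.714
Δd' = d'_A − d'_B = 2.174 − (-0.714) = 2.888
A has the higher sensitivity.

Δd' = 2.89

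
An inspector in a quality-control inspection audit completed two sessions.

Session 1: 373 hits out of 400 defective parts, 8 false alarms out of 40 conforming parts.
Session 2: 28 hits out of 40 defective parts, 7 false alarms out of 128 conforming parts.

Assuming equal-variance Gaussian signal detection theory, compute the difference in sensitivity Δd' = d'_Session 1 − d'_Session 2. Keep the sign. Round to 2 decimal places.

Session 1: z(0.9325) = 1.495, z(0.2000) = -0.842, d' = 2.337
Session 2: z(0.7000) = 0.524, z(0.0547) = -1.601, d' = 2.125
Δd' = d'_Session 1 − d'_Session 2 = 2.337 − 2.125 = 0.212
Session 1 has the higher sensitivity.

Δd' = 0.21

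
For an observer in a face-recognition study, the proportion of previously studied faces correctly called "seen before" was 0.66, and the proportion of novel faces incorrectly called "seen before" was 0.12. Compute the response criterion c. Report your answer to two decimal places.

c = 0.38

Φ⁻¹(H) = Φ⁻¹(0.66) = 0.4125
Φ⁻¹(FA) = Φ⁻¹(0.12) = -1.1750
c = −½·[z(H) + z(FA)] = −0.5 × (0.4125 + (-1.1750)) = 0.38125
c > 0: the observer has a conservative response bias.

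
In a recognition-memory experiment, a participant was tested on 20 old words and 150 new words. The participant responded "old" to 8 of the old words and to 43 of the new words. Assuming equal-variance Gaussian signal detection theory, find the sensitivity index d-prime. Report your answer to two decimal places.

H = 8/20 = 0.4000
FA = 43/150 = 0.2867
z(H) = z(0.4000) = -0.2533
z(FA) = z(0.2867) = -0.5631
d' = z(H) − z(FA) = -0.2533 − (-0.5631) = 0.3098

d-prime = 0.31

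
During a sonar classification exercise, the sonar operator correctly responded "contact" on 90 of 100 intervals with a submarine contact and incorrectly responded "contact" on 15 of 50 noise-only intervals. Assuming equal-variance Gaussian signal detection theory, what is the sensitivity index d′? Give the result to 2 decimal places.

H = 90/100 = 0.9000
FA = 15/50 = 0.3000
z(H) = z(0.9000) = 1.2816
z(FA) = z(0.3000) = -0.5244
d' = z(H) − z(FA) = 1.2816 − (-0.5244) = 1.8060

d′ = 1.81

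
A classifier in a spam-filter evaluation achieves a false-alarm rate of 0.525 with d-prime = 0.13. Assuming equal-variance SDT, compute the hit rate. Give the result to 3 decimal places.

hit rate = 0.576

z(false-alarm rate) = z(0.525) = 0.0627
z(H) = z(FA) + d' = 0.0627 + 0.13 = 0.1927
hit rate = Φ(0.1927) = 0.5764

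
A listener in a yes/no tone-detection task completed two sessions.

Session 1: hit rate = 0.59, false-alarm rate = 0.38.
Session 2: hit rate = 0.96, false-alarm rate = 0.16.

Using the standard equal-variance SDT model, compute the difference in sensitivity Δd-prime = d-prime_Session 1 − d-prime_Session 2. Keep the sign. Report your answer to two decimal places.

Δd-prime = -2.21

Session 1: z(0.59) = 0.228, z(0.38) = -0.305, d' = 0.533
Session 2: z(0.96) = 1.751, z(0.16) = -0.994, d' = 2.745
Δd' = d'_Session 1 − d'_Session 2 = 0.533 − 2.745 = -2.212
Session 2 has the higher sensitivity.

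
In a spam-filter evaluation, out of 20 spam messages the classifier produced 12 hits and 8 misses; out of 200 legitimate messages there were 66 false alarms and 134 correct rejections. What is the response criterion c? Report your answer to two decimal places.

c = 0.09

H = 12/20 = 0.6000
FA = 66/200 = 0.3300
z(H) = z(0.6000) = 0.2533
z(FA) = z(0.3300) = -0.4399
c = −½·[z(H) + z(FA)] = −0.5 × (0.2533 + (-0.4399)) = 0.0933
c > 0: the classifier has a conservative response bias.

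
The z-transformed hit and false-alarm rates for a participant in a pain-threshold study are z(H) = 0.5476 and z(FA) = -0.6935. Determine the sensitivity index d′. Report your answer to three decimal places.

d' = z(H) − z(FA) = 0.5476 − (-0.6935) = 1.2411

d′ = 1.241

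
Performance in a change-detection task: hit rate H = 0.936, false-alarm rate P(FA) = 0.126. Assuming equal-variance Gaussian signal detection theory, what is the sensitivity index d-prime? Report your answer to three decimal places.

z(0.936) = 1.5220, z(0.126) = -1.1455
d' = z(H) − z(FA) = 1.5220 − (-1.1455) = 2.6675

d-prime = 2.668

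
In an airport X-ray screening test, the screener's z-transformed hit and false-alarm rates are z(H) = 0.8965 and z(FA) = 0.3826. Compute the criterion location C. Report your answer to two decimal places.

c = −½·[z(H) + z(FA)] = −½·(0.8965 + 0.3826) = -0.63955
c < 0: the screener has a liberal response bias.

C = -0.64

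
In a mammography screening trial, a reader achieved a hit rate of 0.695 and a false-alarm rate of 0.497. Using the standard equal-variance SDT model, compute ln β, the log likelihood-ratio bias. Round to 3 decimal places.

ln β = -0.130

Φ⁻¹(0.695) = 0.5101, Φ⁻¹(0.497) = -0.0075
ln β = −½·[z(H)² − z(FA)²] = −0.5 × (0.2602 − 0.0001) = -0.13005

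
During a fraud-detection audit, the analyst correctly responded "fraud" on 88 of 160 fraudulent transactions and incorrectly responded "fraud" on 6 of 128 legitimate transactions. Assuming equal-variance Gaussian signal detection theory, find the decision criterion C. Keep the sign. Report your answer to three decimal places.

C = 0.775

H = 88/160 = 0.5500
FA = 6/128 = 0.0469
Φ⁻¹(0.5500) = 0.1257, Φ⁻¹(0.0469) = -1.6757
c = −½·[z(H) + z(FA)] = −0.5 × (0.1257 + (-1.6757)) = 0.7750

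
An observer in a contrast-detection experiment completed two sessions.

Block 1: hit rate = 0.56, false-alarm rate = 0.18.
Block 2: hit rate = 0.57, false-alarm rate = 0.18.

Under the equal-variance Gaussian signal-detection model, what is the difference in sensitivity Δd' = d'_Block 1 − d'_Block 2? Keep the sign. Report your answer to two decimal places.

Block 1: z(0.56) = 0.151, z(0.18) = -0.915, d' = 1.066
Block 2: z(0.57) = 0.176, z(0.18) = -0.915, d' = 1.091
Δd' = d'_Block 1 − d'_Block 2 = 1.066 − 1.091 = -0.025
Block 2 has the higher sensitivity.

Δd' = -0.03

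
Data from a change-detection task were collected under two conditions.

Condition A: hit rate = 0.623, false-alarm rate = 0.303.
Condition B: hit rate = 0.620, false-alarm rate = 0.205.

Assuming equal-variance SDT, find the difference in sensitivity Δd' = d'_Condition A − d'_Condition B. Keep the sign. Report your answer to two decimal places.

Condition A: z(0.623) = 0.313, z(0.303) = -0.516, d' = 0.829
Condition B: z(0.620) = 0.305, z(0.205) = -0.824, d' = 1.129
Δd' = d'_Condition A − d'_Condition B = 0.829 − 1.129 = -0.300
Condition B has the higher sensitivity.

Δd' = -0.30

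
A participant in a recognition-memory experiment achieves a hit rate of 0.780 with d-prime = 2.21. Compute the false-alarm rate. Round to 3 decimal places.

false-alarm rate = 0.075

z(hit rate) = z(0.780) = 0.7722
z(FA) = z(H) − d' = 0.7722 − 2.21 = -1.4378
false-alarm rate = Φ(-1.4378) = 0.0752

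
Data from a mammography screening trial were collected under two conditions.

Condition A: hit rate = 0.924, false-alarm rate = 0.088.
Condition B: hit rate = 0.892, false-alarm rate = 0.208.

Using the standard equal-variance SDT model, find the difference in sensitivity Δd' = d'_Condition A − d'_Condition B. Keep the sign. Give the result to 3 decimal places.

Condition A: z(0.924) = 1.4325, z(0.088) = -1.3532, d' = 2.7857
Condition B: z(0.892) = 1.2372, z(0.208) = -0.8134, d' = 2.0506
Δd' = d'_Condition A − d'_Condition B = 2.7857 − 2.0506 = 0.7351
Condition A has the higher sensitivity.

Δd' = 0.735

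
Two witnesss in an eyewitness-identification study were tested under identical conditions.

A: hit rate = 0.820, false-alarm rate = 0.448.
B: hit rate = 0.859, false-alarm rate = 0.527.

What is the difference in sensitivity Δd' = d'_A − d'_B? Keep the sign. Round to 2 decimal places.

Δd' = 0.04

A: z(0.820) = 0.915, z(0.448) = -0.131, d' = 1.046
B: z(0.859) = 1.076, z(0.527) = 0.068, d' = 1.008
Δd' = d'_A − d'_B = 1.046 − 1.008 = 0.038
A has the higher sensitivity.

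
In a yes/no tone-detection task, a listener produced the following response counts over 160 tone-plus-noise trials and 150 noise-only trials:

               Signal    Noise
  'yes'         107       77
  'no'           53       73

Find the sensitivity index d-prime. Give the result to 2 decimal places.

H = 107/160 = 0.6687
FA = 77/150 = 0.5133
Φ⁻¹(H) = 0.4363
Φ⁻¹(FA) = 0.0333
d' = z(H) − z(FA) = 0.4363 − 0.0333 = 0.4030

d-prime = 0.40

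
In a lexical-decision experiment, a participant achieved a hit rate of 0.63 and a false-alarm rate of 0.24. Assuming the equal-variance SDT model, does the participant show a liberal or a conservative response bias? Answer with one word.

z(H) = 0.332, z(FA) = -0.706
c = −½·(z(H) + z(FA)) = 0.187
c > 0 → conservative criterion (biased toward responding “no”).

conservative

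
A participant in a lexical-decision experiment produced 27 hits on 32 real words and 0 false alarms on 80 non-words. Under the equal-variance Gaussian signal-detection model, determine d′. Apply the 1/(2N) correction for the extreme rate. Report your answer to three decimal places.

The false-alarm rate is 0/80 = 0, so apply the 1/(2N) correction: FA → 1/(2·80) = 0.00625.
z(H) = z(0.84375) = 1.0100
z(FA) = z(0.00625) = -2.4977
d' = 1.0100 − (-2.4977) = 3.5077

d′ = 3.508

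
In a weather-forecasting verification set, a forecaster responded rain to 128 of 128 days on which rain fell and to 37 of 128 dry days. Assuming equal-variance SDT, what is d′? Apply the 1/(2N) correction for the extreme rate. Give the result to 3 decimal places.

The hit rate is 128/128 = 1, so apply the 1/(2N) correction: H → 1 − 1/(2·128) = 0.99609.
z(H) = z(0.99609) = 2.6597
z(FA) = z(0.28906) = -0.5561
d' = 2.6597 − (-0.5561) = 3.2158

d′ = 3.216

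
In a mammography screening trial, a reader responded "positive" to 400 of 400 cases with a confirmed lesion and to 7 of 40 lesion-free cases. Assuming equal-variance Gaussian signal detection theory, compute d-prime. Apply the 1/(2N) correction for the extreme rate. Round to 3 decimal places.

The hit rate is 400/400 = 1, so apply the 1/(2N) correction: H → 1 − 1/(2·400) = 0.99875.
z(H) = z(0.99875) = 3.0233
z(FA) = z(0.17500) = -0.9346
d' = 3.0233 − (-0.9346) = 3.9579

d-prime = 3.958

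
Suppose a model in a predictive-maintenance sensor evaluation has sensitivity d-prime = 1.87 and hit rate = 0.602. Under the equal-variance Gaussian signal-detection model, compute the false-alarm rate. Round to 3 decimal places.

false-alarm rate = 0.054

z(hit rate) = z(0.602) = 0.2585
z(FA) = z(H) − d' = 0.2585 − 1.87 = -1.6115
false-alarm rate = Φ(-1.6115) = 0.0535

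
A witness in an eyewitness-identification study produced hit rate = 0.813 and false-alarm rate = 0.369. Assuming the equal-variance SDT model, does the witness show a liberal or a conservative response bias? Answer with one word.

z(H) = 0.889, z(FA) = -0.335
c = −½·(z(H) + z(FA)) = -0.277
c < 0 → liberal criterion (biased toward responding “yes”).

liberal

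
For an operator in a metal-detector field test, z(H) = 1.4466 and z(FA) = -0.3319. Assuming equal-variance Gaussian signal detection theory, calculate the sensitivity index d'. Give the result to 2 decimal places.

d' = 1.78

d' = z(H) − z(FA) = 1.4466 − (-0.3319) = 1.7785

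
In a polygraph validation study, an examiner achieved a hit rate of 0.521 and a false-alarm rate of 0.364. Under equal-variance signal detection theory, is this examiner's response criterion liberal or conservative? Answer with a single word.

conservative

z(H) = 0.053, z(FA) = -0.348
c = −½·(z(H) + z(FA)) = 0.1475
c > 0 → conservative criterion (biased toward responding “no”).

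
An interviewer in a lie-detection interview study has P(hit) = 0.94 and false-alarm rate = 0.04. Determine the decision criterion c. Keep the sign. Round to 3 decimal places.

c = 0.098

z(H) = z(0.94) = 1.5548
z(FA) = z(0.04) = -1.7507
c = −½·[z(H) + z(FA)] = −0.5 × (1.5548 + (-1.7507)) = 0.09795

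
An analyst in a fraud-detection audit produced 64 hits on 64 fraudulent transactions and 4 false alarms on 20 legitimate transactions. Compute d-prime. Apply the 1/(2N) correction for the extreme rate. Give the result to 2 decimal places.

d-prime = 3.26

The hit rate is 64/64 = 1, so apply the 1/(2N) correction: H → 1 − 1/(2·64) = 0.99219.
z(H) = z(0.99219) = 2.418
z(FA) = z(0.20000) = -0.842
d' = 2.418 − (-0.842) = 3.260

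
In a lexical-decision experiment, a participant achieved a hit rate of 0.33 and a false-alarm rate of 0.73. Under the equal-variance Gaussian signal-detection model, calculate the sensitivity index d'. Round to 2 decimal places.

z(H) = -0.4399
z(FA) = 0.6128
d' = z(H) − z(FA) = -0.4399 − 0.6128 = -1.0527

d' = -1.05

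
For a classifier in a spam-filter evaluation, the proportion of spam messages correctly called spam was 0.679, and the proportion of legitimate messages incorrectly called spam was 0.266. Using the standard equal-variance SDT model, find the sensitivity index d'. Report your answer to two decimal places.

d' = 1.09

z(H) = z(0.679) = 0.4649
z(FA) = z(0.266) = -0.6250
d' = z(H) − z(FA) = 0.4649 − (-0.6250) = 1.0899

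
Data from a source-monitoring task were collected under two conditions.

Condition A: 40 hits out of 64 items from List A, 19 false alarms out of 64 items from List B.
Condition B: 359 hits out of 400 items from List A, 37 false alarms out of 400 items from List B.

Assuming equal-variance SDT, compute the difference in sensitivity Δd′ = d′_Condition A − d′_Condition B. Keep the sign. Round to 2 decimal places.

Condition A: z(0.6250) = 0.319, z(0.2969) = -0.533, d' = 0.852
Condition B: z(0.8975) = 1.267, z(0.0925) = -1.326, d' = 2.593
Δd' = d'_Condition A − d'_Condition B = 0.852 − 2.593 = -1.741
Condition B has the higher sensitivity.

Δd′ = -1.74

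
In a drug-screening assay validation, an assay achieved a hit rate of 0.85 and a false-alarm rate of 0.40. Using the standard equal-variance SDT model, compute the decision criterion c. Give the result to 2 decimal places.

c = -0.39

Φ⁻¹(0.85) = 1.036, Φ⁻¹(0.40) = -0.253
c = −½·[z(H) + z(FA)] = −0.5 × (1.036 + (-0.253)) = -0.3915
c < 0: the assay has a liberal response bias.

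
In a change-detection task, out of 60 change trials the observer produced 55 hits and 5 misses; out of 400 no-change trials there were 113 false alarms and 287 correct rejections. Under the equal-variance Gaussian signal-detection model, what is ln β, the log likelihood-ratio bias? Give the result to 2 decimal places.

ln β = -0.79

H = 55/60 = 0.9167
FA = 113/400 = 0.2825
z(H) = 1.383
z(FA) = -0.575
ln β = −½·[z(H)² − z(FA)²] = −0.5 × (1.913 − 0.331) = -0.791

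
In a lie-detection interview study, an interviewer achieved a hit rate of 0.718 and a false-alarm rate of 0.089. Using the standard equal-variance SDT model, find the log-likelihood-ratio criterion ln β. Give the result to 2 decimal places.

ln β = 0.74

z(H) = z(0.718) = 0.577
z(FA) = z(0.089) = -1.347
ln β = −½·[z(H)² − z(FA)²] = −0.5 × (0.333 − 1.814) = 0.7405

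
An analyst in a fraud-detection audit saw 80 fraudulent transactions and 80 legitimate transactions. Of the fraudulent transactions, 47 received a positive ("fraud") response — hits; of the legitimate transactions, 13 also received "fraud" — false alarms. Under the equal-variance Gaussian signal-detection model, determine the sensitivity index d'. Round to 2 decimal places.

H = 47/80 = 0.5875
FA = 13/80 = 0.1625
Φ⁻¹(0.5875) = 0.221, Φ⁻¹(0.1625) = -0.984
d' = z(H) − z(FA) = 0.221 − (-0.984) = 1.205

d' = 1.21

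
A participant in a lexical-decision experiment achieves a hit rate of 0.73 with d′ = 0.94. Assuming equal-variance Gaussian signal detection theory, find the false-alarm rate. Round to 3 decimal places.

false-alarm rate = 0.372

z(hit rate) = z(0.73) = 0.6128
z(FA) = z(H) − d' = 0.6128 − 0.94 = -0.3272
false-alarm rate = Φ(-0.3272) = 0.3718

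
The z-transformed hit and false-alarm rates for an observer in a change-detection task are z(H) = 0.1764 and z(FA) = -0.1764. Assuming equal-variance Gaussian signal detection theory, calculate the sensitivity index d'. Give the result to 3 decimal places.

d' = z(H) − z(FA) = 0.1764 − (-0.1764) = 0.3528

d' = 0.353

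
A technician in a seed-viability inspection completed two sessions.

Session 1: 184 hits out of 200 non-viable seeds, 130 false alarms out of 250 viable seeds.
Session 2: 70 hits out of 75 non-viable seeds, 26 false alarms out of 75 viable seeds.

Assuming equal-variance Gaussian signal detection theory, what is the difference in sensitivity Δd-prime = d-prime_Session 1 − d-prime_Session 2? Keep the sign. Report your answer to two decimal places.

Session 1: z(0.9200) = 1.405, z(0.5200) = 0.050, d' = 1.355
Session 2: z(0.9333) = 1.501, z(0.3467) = -0.394, d' = 1.895
Δd' = d'_Session 1 − d'_Session 2 = 1.355 − 1.895 = -0.540
Session 2 has the higher sensitivity.

Δd-prime = -0.54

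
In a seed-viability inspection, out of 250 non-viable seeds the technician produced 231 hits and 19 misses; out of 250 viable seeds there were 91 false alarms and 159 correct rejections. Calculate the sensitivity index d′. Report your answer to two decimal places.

d′ = 1.78

H = 231/250 = 0.9240
FA = 91/250 = 0.3640
z(H) = z(0.9240) = 1.433
z(FA) = z(0.3640) = -0.348
d' = z(H) − z(FA) = 1.433 − (-0.348) = 1.781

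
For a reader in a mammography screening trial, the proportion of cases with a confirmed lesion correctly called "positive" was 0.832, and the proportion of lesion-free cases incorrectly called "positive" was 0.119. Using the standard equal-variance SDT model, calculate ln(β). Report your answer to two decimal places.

z(H) = 0.962
z(FA) = -1.180
ln β = −½·[z(H)² − z(FA)²] = −0.5 × (0.925 − 1.392) = 0.2335

ln β = 0.23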